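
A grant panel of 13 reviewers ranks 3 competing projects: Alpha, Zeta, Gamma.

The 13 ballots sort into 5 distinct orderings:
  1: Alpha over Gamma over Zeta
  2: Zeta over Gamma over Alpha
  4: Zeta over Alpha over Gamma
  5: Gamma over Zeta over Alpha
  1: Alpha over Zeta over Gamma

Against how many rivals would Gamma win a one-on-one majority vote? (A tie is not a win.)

Gamma against each rival (13 reviewers):
Gamma vs Alpha: Gamma is ranked higher on 2+5 = 7 ballots, Alpha on 6. Gamma wins 7–6.
Gamma vs Zeta: Gamma is ranked higher on 1+5 = 6 ballots, Zeta on 7. Zeta wins 7–6.
Gamma beats Alpha; loses to Zeta — 1 pairwise win.

1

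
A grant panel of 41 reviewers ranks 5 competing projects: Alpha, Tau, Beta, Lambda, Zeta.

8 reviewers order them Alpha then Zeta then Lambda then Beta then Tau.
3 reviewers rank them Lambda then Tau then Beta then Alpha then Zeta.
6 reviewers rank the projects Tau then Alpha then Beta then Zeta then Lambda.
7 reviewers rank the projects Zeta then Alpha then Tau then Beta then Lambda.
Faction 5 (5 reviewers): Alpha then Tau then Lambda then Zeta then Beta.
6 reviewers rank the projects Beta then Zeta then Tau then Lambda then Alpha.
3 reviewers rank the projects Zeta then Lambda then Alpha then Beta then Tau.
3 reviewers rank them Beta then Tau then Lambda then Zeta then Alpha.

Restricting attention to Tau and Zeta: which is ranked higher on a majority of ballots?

Zeta

Ballots ranking Tau above Zeta: 3 + 6 + 5 + 3 = 17.
Ballots ranking Zeta above Tau: 41 − 17 = 24.
Zeta wins the head-to-head 24–17.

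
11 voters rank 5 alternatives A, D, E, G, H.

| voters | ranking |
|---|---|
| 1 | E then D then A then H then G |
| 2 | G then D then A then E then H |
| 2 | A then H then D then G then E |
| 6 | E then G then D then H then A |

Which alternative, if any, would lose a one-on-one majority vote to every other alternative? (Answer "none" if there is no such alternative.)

A

Pairwise majorities:
A vs D: A is ranked higher on 2 ballots, D on 9. D wins 9–2.
A–E: E 7–4.
A vs G: 1+2 = 3 for A, 8 for G — G by 8–3.
A vs H: H, 6–5.
D–E: E 7–4.
D vs G: 3 to 8, G.
D vs H: D wins 9–2.
E–G: E 7–4.
E vs H: E wins 9–2.
G vs H: G preferred on 2+6 = 8 ballots; G wins 8–3.
A is beaten in every head-to-head and is the Condorcet loser.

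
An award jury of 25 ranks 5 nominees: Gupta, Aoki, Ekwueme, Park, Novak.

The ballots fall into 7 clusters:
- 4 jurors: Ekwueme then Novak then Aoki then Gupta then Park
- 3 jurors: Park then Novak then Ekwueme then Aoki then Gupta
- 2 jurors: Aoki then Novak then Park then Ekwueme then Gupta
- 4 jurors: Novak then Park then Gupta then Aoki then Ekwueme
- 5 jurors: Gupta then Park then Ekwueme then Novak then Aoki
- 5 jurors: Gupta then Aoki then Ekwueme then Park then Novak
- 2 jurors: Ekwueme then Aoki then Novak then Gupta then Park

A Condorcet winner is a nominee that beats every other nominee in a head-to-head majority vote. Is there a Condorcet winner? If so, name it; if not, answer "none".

none

Check each pair by majority over 25 ballots:
Gupta vs Aoki: 14 to 11, Gupta.
Gupta–Ekwueme: Gupta 14–11.
Gupta–Park: Gupta 16–9.
Gupta vs Novak: Novak, 15–10.
Aoki vs Ekwueme: Aoki preferred on 2+4+5 = 11 ballots; Ekwueme wins 14–11.
Aoki vs Park: Aoki preferred on 4+2+5+2 = 13 ballots; Aoki wins 13–12.
Aoki–Novak: Novak 16–9.
Ekwueme–Park: Park 14–11.
Ekwueme vs Novak: Ekwueme is ranked higher on 4+5+5+2 = 16 ballots, Novak on 9. Ekwueme wins 16–9.
Park–Novak: Park 13–12.
No nominee is unbeaten: Gupta loses to Novak; Aoki loses to Gupta; Ekwueme loses to Gupta; Park loses to Gupta; Novak loses to Ekwueme. In particular Gupta → Ekwueme → Novak → Gupta is a majority cycle — no Condorcet winner exists.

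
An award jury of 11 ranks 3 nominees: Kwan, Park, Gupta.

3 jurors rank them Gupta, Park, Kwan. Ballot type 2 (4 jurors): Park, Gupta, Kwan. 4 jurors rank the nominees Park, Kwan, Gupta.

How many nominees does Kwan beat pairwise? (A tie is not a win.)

0

Kwan against each rival (11 jurors):
Kwan–Park: Park 11–0.
Kwan vs Gupta: Gupta, 7–4.
Kwan beats no one; loses to Park, Gupta — 0 pairwise wins.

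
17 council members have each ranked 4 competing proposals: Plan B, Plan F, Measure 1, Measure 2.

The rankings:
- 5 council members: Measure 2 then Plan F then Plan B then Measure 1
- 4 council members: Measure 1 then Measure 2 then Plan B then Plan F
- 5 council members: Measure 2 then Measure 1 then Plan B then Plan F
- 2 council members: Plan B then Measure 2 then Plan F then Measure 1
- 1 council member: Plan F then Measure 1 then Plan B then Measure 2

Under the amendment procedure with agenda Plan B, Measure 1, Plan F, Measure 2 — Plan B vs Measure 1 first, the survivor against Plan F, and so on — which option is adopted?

Measure 2

Round 1: Plan B vs Measure 1 — 7–10, Measure 1 advances.
Round 2: Measure 1 vs Plan F — 9–8, Measure 1 advances.
Round 3: Measure 1 vs Measure 2 — 5–12, Measure 2 advances.
The agenda winner is Measure 2.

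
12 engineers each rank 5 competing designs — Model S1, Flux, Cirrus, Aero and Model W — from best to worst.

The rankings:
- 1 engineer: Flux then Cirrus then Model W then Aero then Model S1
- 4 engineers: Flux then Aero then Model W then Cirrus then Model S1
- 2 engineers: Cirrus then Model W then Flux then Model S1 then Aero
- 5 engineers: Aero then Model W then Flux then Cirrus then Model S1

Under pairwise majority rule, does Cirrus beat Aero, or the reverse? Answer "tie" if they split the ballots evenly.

Aero

Ballots ranking Cirrus above Aero: 1 + 2 = 3.
Ballots ranking Aero above Cirrus: 12 − 3 = 9.
Aero wins the head-to-head 9–3.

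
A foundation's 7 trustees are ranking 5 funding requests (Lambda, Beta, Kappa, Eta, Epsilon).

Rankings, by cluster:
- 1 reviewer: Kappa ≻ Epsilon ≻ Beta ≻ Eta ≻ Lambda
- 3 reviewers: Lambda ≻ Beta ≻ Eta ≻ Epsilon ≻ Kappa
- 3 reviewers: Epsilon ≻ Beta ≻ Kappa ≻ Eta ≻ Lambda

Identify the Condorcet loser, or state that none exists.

Lambda

Pairwise majorities:
Lambda–Beta: Beta 4–3.
Lambda vs Kappa: 3 for Lambda, 4 for Kappa — Kappa by 4–3.
Lambda vs Eta: Eta wins 4–3.
Lambda vs Epsilon: Epsilon wins 4–3.
Beta vs Kappa: Beta wins 6–1.
Beta–Eta: Beta 7–0.
Beta vs Epsilon: 3 to 4, Epsilon.
Kappa vs Eta: Kappa wins 4–3.
Kappa vs Epsilon: Kappa is ranked higher on 1 ballot, Epsilon on 6. Epsilon wins 6–1.
Eta vs Epsilon: Eta preferred on 3 ballots; Epsilon wins 4–3.
Only Lambda has no wins; Lambda is the Condorcet loser.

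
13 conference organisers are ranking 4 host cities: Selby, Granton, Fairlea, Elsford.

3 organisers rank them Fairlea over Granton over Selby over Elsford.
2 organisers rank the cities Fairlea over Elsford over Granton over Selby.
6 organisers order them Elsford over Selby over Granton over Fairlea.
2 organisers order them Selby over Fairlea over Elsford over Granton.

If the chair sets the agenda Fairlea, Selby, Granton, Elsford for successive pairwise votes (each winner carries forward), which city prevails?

Elsford

Round 1: Fairlea vs Selby — 5–8, Selby advances.
Round 2: Selby vs Granton — 8–5, Selby advances.
Round 3: Selby vs Elsford — 5–8, Elsford advances.
Elsford survives the agenda.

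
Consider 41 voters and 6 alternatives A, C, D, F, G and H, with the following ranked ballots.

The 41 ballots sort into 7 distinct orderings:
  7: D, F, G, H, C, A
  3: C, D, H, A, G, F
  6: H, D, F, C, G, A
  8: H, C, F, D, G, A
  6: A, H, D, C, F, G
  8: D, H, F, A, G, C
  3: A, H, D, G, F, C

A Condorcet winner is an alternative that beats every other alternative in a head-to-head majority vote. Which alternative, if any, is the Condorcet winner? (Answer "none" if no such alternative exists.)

H

Check each pair by majority over 41 ballots:
A vs C: C wins 24–17.
A–D: D 32–9.
A vs F: F, 29–12.
A–G: G 21–20.
A vs H: H wins 32–9.
C vs D: D wins 30–11.
C–F: F 24–17.
C–G: C 23–18.
C vs H: H wins 38–3.
D–F: D 33–8.
D vs G: D wins 41–0.
D–H: H 23–18.
F vs G: F wins 35–6.
F vs H: H wins 34–7.
G–H: H 34–7.
Only H has no losses; H is the Condorcet winner.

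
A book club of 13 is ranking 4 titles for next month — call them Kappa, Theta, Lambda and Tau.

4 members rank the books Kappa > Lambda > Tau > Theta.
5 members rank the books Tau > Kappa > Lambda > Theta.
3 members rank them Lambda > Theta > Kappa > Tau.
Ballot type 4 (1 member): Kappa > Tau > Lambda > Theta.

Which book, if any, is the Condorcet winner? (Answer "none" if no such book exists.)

Pairwise majorities:
Kappa vs Theta: 10 to 3, Kappa.
Kappa vs Lambda: Kappa preferred on 4+5+1 = 10 ballots; Kappa wins 10–3.
Kappa vs Tau: Kappa, 8–5.
Theta vs Lambda: Lambda, 13–0.
Theta vs Tau: Tau, 10–3.
Lambda vs Tau: Lambda preferred on 4+3 = 7 ballots; Lambda wins 7–6.
Only Kappa has no losses; Kappa is the Condorcet winner.

Kappa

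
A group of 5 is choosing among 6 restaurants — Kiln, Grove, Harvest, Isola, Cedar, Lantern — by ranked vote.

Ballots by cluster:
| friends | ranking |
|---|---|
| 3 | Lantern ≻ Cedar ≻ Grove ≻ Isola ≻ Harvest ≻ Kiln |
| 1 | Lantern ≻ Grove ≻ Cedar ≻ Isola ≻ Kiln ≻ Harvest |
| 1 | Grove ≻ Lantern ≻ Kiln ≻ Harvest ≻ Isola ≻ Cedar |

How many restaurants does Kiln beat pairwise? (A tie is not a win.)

Kiln against each rival (5 friends):
Kiln vs Grove: 0 for Kiln, 5 for Grove — Grove by 5–0.
Kiln vs Harvest: Kiln is ranked higher on 1+1 = 2 ballots, Harvest on 3. Harvest wins 3–2.
Kiln vs Isola: Isola, 4–1.
Kiln vs Cedar: 1 for Kiln, 4 for Cedar — Cedar by 4–1.
Kiln vs Lantern: Lantern wins 5–0.
Kiln beats no one; loses to Grove, Harvest, Isola, Cedar, Lantern — 0 pairwise wins.

0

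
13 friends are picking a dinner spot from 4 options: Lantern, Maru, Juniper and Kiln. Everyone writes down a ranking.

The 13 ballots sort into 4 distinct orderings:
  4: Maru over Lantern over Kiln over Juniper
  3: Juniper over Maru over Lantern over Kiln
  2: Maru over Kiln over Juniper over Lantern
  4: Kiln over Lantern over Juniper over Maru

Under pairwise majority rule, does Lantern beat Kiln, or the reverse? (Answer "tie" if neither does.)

Ballots ranking Lantern above Kiln: 4 + 3 = 7.
Ballots ranking Kiln above Lantern: 13 − 7 = 6.
Lantern wins the head-to-head 7–6.

Lantern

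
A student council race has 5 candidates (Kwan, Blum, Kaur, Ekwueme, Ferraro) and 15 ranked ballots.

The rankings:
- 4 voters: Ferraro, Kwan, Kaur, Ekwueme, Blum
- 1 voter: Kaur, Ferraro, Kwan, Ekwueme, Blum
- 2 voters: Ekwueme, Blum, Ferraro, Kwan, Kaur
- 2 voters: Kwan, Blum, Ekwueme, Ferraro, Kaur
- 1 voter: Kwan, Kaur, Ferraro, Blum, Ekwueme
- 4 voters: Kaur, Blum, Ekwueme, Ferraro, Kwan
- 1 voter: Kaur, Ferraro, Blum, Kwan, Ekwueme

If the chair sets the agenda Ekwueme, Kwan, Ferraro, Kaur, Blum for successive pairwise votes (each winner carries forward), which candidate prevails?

Round 1: Ekwueme vs Kwan — 6–9, Kwan advances.
Round 2: Kwan vs Ferraro — 3–12, Ferraro advances.
Round 3: Ferraro vs Kaur — 8–7, Ferraro advances.
Round 4: Ferraro vs Blum — 7–8, Blum advances.
The agenda winner is Blum.

Blum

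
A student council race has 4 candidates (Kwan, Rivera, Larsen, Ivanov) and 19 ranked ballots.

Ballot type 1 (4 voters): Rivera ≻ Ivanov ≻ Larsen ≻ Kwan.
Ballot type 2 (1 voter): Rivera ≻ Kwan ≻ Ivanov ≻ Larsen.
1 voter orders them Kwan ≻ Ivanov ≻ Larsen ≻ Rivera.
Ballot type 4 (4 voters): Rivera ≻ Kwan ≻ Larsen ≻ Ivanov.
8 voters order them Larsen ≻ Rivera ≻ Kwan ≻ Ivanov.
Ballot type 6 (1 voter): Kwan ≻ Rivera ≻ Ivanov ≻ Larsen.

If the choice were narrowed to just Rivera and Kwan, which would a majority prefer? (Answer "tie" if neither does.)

Ballots ranking Rivera above Kwan: 4 + 1 + 4 + 8 = 17.
Ballots ranking Kwan above Rivera: 19 − 17 = 2.
Rivera wins the head-to-head 17–2.

Rivera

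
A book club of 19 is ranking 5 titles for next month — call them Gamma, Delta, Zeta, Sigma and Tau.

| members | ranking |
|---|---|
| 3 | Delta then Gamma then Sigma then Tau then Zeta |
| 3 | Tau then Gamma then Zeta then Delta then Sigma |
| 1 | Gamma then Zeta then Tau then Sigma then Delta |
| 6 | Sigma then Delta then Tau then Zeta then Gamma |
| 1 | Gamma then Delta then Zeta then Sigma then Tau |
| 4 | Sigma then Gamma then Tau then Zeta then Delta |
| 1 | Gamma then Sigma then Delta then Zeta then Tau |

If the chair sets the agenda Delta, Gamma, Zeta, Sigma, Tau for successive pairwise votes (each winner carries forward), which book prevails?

Sigma

Round 1: Delta vs Gamma — 9–10, Gamma advances.
Round 2: Gamma vs Zeta — 13–6, Gamma advances.
Round 3: Gamma vs Sigma — 9–10, Sigma advances.
Round 4: Sigma vs Tau — 15–4, Sigma advances.
Sigma survives the agenda.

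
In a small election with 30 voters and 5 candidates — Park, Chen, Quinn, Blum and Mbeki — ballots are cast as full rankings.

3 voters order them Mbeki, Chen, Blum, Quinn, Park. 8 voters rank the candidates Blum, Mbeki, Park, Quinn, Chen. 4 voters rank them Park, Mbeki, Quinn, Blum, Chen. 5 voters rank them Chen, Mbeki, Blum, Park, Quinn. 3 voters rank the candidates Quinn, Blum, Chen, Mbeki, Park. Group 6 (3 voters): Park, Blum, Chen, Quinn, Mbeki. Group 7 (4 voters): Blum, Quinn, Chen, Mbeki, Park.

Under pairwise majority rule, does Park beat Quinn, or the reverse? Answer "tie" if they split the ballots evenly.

Ballots ranking Park above Quinn: 8 + 4 + 5 + 3 = 20.
Ballots ranking Quinn above Park: 30 − 20 = 10.
Park wins the head-to-head 20–10.

Park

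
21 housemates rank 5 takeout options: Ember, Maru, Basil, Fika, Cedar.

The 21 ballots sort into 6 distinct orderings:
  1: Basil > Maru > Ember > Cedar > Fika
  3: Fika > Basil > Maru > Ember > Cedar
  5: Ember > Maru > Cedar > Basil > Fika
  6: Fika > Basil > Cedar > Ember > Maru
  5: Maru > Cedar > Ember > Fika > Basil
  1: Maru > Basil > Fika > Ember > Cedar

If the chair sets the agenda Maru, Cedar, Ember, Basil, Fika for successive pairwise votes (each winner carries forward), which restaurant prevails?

Round 1: Maru vs Cedar — 15–6, Maru advances.
Round 2: Maru vs Ember — 10–11, Ember advances.
Round 3: Ember vs Basil — 10–11, Basil advances.
Round 4: Basil vs Fika — 7–14, Fika advances.
The agenda winner is Fika.

Fika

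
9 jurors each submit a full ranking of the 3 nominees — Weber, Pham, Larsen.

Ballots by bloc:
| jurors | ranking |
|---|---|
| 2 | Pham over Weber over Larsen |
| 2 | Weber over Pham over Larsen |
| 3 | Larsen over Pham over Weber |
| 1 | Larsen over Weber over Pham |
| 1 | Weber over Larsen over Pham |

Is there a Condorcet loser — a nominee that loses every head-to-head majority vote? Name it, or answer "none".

none

Pairwise majorities:
Weber–Pham: Pham 5–4.
Weber–Larsen: Weber 5–4.
Pham vs Larsen: Pham is ranked higher on 2+2 = 4 ballots, Larsen on 5. Larsen wins 5–4.
No nominee is winless: Weber beats Larsen; Pham beats Weber; Larsen beats Pham. There is no Condorcet loser.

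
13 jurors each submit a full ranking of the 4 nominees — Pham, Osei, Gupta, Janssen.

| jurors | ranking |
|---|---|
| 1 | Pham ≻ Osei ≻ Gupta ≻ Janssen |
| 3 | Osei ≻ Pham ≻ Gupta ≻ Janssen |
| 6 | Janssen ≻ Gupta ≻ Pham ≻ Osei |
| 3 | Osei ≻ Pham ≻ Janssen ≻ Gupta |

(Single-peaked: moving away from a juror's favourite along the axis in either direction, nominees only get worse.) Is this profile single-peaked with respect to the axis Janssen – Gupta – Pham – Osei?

no

Axis positions: Janssen=1, Gupta=2, Pham=3, Osei=4.
Type 1 (peak Pham at position 3): ranking walks positions 3-4-2-1, expanding outward from the peak — single-peaked.
Type 2 (peak Osei at position 4): ranking walks positions 4-3-2-1, expanding outward from the peak — single-peaked.
Type 3 (peak Janssen at position 1): ranking walks positions 1-2-3-4, expanding outward from the peak — single-peaked.
Type 4: ranking walks positions 4-3-1-2; Janssen is ranked above Gupta even though Gupta lies between Janssen and the peak Osei on the axis — preferences dip and rise again. Not single-peaked.
Type 4 violates single-peakedness, so the profile is not single-peaked on this axis.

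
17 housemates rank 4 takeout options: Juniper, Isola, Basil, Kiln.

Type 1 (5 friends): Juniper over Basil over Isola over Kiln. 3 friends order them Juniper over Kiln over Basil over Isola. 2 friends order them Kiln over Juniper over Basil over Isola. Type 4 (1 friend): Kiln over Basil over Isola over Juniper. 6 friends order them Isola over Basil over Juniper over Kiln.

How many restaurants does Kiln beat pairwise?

Kiln against each rival (17 friends):
Kiln vs Juniper: 2+1 = 3 for Kiln, 14 for Juniper — Juniper by 14–3.
Kiln vs Isola: 3+2+1 = 6 for Kiln, 11 for Isola — Isola by 11–6.
Kiln–Basil: Basil 11–6.
Kiln beats no one; loses to Juniper, Isola, Basil — 0 pairwise wins.

0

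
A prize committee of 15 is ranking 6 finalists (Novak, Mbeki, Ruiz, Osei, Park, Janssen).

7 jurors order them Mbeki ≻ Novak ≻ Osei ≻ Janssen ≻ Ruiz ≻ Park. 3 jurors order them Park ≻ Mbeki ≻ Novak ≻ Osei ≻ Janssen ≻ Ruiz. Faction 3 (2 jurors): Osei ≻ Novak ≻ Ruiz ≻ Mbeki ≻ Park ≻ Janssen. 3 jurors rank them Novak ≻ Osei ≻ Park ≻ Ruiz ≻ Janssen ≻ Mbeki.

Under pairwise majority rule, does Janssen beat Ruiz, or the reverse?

Janssen

Ballots ranking Janssen above Ruiz: 7 + 3 = 10.
Ballots ranking Ruiz above Janssen: 15 − 10 = 5.
Janssen wins the head-to-head 10–5.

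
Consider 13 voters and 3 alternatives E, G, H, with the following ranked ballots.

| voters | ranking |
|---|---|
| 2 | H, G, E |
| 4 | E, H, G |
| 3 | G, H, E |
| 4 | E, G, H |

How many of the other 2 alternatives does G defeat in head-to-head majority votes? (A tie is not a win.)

1

G against each rival (13 voters):
G vs E: E wins 8–5.
G–H: G 7–6.
G beats H; loses to E — 1 pairwise win.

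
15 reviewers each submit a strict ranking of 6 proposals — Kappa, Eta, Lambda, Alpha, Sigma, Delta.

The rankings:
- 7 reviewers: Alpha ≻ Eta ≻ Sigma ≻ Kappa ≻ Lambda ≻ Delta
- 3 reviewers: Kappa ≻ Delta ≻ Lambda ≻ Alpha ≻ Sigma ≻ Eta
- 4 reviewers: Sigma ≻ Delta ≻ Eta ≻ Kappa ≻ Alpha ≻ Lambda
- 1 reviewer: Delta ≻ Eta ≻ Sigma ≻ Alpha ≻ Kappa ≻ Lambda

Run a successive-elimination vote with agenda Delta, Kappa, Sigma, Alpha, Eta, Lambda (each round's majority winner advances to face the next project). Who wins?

Round 1: Delta vs Kappa — 5–10, Kappa advances.
Round 2: Kappa vs Sigma — 3–12, Sigma advances.
Round 3: Sigma vs Alpha — 5–10, Alpha advances.
Round 4: Alpha vs Eta — 10–5, Alpha advances.
Round 5: Alpha vs Lambda — 12–3, Alpha advances.
The agenda winner is Alpha.

Alpha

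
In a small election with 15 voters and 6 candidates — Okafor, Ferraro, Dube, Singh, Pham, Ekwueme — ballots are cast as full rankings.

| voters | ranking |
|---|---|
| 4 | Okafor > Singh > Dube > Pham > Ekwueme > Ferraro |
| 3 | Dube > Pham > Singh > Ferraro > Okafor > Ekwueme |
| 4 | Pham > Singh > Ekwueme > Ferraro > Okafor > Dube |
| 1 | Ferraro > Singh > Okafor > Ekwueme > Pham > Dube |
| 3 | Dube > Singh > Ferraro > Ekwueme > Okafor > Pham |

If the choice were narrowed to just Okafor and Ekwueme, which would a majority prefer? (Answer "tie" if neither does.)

Ballots ranking Okafor above Ekwueme: 4 + 3 + 1 = 8.
Ballots ranking Ekwueme above Okafor: 15 − 8 = 7.
Okafor wins the head-to-head 8–7.

Okafor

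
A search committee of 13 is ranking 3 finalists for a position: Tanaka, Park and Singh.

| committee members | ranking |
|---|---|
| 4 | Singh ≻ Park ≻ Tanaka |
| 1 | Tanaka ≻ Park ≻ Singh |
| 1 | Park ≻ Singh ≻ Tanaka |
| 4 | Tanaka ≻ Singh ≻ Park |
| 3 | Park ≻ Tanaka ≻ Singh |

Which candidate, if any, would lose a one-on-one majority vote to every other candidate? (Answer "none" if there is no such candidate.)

Head-to-head results (13 committee members):
Tanaka vs Park: 1+4 = 5 for Tanaka, 8 for Park — Park by 8–5.
Tanaka vs Singh: 8 to 5, Tanaka.
Park–Singh: Singh 8–5.
No candidate is winless: Tanaka beats Singh; Park beats Tanaka; Singh beats Park. There is no Condorcet loser.

none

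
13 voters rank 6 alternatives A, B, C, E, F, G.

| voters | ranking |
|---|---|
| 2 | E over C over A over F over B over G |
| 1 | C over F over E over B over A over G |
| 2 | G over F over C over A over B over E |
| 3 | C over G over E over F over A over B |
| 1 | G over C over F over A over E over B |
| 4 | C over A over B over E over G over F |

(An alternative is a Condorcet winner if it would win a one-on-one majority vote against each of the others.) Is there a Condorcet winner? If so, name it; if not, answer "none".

C

Pairwise majorities:
A vs B: 12 to 1, A.
A vs C: A preferred on 0 ballots; C wins 13–0.
A–E: A 7–6.
A vs F: F wins 7–6.
A vs G: 2+1+4 = 7 for A, 6 for G — A by 7–6.
B vs C: B preferred on 0 ballots; C wins 13–0.
B–E: E 7–6.
B–F: F 9–4.
B vs G: 7 to 6, B.
C vs E: C preferred on 1+2+3+1+4 = 11 ballots; C wins 11–2.
C vs F: C preferred on 2+1+3+1+4 = 11 ballots; C wins 11–2.
C vs G: 2+1+3+4 = 10 for C, 3 for G — C by 10–3.
E vs F: E, 9–4.
E–G: E 7–6.
F vs G: F preferred on 2+1 = 3 ballots; G wins 10–3.
C beats each of A, B, E, F, G — C is the Condorcet winner.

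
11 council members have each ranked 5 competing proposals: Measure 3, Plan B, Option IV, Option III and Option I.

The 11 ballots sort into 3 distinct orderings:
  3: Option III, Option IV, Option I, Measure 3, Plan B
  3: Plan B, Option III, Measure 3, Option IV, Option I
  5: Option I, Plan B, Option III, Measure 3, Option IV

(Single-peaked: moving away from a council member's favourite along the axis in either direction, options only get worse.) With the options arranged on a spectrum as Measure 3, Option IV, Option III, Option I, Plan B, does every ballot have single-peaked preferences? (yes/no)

Axis positions: Measure 3=1, Option IV=2, Option III=3, Option I=4, Plan B=5.
Type 1 (peak Option III at position 3): ranking walks positions 3-2-4-1-5, expanding outward from the peak — single-peaked.
Type 2: ranking walks positions 5-3-1-2-4; Option III is ranked above Option I even though Option I lies between Option III and the peak Plan B on the axis — preferences dip and rise again. Not single-peaked.
Type 3: ranking walks positions 4-5-3-1-2; Measure 3 is ranked above Option IV even though Option IV lies between Measure 3 and the peak Option I on the axis — preferences dip and rise again. Not single-peaked.
Type 2 violates single-peakedness, so the profile is not single-peaked on this axis.

no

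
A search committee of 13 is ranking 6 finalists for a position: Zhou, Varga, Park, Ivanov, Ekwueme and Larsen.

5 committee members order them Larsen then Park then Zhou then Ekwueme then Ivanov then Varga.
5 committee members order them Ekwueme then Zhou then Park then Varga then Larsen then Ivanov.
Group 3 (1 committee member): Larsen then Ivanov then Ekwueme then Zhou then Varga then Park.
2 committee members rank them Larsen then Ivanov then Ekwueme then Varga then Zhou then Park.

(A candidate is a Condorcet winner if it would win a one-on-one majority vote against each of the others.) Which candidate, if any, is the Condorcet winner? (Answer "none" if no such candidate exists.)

Larsen

Pairwise majorities:
Zhou vs Varga: 11 to 2, Zhou.
Zhou vs Park: Zhou is ranked higher on 5+1+2 = 8 ballots, Park on 5. Zhou wins 8–5.
Zhou vs Ivanov: 5+5 = 10 for Zhou, 3 for Ivanov — Zhou by 10–3.
Zhou vs Ekwueme: 5 for Zhou, 8 for Ekwueme — Ekwueme by 8–5.
Zhou vs Larsen: 5 to 8, Larsen.
Varga vs Park: 1+2 = 3 for Varga, 10 for Park — Park by 10–3.
Varga vs Ivanov: 5 for Varga, 8 for Ivanov — Ivanov by 8–5.
Varga vs Ekwueme: 0 to 13, Ekwueme.
Varga vs Larsen: Varga is ranked higher on 5 ballots, Larsen on 8. Larsen wins 8–5.
Park vs Ivanov: Park preferred on 5+5 = 10 ballots; Park wins 10–3.
Park vs Ekwueme: 5 for Park, 8 for Ekwueme — Ekwueme by 8–5.
Park vs Larsen: Park preferred on 5 ballots; Larsen wins 8–5.
Ivanov vs Ekwueme: Ivanov is ranked higher on 1+2 = 3 ballots, Ekwueme on 10. Ekwueme wins 10–3.
Ivanov vs Larsen: Ivanov preferred on 0 ballots; Larsen wins 13–0.
Ekwueme vs Larsen: Ekwueme is ranked higher on 5 ballots, Larsen on 8. Larsen wins 8–5.
Only Larsen has no losses; Larsen is the Condorcet winner.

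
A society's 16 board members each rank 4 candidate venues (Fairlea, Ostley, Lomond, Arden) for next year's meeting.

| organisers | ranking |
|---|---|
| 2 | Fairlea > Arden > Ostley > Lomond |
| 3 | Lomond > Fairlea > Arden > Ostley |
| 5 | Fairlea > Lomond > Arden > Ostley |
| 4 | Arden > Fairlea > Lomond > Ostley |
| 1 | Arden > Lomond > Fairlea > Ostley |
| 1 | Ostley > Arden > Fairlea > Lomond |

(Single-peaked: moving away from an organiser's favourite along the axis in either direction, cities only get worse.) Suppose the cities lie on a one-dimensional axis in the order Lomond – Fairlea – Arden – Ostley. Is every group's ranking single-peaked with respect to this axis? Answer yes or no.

no

Axis positions: Lomond=1, Fairlea=2, Arden=3, Ostley=4.
Group 1 (peak Fairlea at position 2): ranking walks positions 2-3-4-1, expanding outward from the peak — single-peaked.
Group 2 (peak Lomond at position 1): ranking walks positions 1-2-3-4, expanding outward from the peak — single-peaked.
Group 3 (peak Fairlea at position 2): ranking walks positions 2-1-3-4, expanding outward from the peak — single-peaked.
Group 4 (peak Arden at position 3): ranking walks positions 3-2-1-4, expanding outward from the peak — single-peaked.
Group 5: ranking walks positions 3-1-2-4; Lomond is ranked above Fairlea even though Fairlea lies between Lomond and the peak Arden on the axis — preferences dip and rise again. Not single-peaked.
Group 6 (peak Ostley at position 4): ranking walks positions 4-3-2-1, expanding outward from the peak — single-peaked.
Group 5 violates single-peakedness, so the profile is not single-peaked on this axis.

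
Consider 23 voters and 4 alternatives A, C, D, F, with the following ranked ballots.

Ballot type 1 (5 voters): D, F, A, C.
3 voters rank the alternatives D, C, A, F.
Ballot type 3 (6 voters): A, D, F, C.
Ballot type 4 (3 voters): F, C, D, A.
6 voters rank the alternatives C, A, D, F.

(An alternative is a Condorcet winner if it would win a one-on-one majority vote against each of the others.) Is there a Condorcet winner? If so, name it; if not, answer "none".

none

Check each pair by majority over 23 ballots:
A vs C: 5+6 = 11 for A, 12 for C — C by 12–11.
A vs D: 6+6 = 12 for A, 11 for D — A by 12–11.
A vs F: A preferred on 3+6+6 = 15 ballots; A wins 15–8.
C vs D: 9 to 14, D.
C vs F: 9 to 14, F.
D vs F: 20 to 3, D.
No alternative is unbeaten: A loses to C; C loses to D; D loses to A; F loses to A. In particular A > D > C > A is a majority cycle — no Condorcet winner exists.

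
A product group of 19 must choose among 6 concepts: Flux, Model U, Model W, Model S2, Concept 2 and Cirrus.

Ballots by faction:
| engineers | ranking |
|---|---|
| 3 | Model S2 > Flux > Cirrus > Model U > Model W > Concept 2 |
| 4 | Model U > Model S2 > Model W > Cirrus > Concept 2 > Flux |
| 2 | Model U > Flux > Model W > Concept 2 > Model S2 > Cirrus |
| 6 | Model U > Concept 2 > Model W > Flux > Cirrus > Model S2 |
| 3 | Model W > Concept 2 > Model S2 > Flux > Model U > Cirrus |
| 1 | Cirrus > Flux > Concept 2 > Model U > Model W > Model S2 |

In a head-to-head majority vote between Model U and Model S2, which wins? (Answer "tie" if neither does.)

Model U

Ballots ranking Model U above Model S2: 4 + 2 + 6 + 1 = 13.
Ballots ranking Model S2 above Model U: 19 − 13 = 6.
Model U wins the head-to-head 13–6.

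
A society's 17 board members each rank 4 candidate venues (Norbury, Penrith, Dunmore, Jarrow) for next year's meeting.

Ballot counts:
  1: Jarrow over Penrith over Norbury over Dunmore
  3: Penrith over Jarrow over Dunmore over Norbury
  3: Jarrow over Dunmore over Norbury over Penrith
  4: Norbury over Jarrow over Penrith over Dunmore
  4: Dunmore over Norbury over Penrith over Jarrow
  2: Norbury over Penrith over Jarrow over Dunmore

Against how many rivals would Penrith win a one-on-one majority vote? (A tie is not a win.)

2

Penrith against each rival (17 organisers):
Penrith vs Norbury: Norbury, 13–4.
Penrith vs Dunmore: 10 to 7, Penrith.
Penrith vs Jarrow: 3+4+2 = 9 for Penrith, 8 for Jarrow — Penrith by 9–8.
Penrith beats Dunmore, Jarrow; loses to Norbury — 2 pairwise wins.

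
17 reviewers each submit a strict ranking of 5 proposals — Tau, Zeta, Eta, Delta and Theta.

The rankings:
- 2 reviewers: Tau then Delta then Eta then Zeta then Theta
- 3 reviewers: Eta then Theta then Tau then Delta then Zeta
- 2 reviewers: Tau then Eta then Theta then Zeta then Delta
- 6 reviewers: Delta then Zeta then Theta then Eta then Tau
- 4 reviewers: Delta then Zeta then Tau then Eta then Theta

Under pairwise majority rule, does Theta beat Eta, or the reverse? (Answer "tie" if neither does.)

Eta

Ballots ranking Theta above Eta: 6.
Ballots ranking Eta above Theta: 17 − 6 = 11.
Eta wins the head-to-head 11–6.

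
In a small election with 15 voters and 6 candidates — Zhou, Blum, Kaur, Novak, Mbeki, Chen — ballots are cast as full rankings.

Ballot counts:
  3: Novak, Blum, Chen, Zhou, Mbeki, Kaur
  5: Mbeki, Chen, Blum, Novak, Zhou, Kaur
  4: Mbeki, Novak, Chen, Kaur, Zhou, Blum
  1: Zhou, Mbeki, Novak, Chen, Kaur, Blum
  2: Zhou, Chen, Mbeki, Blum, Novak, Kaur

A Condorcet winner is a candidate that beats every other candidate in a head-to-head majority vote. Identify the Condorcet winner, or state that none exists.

Pairwise majorities:
Zhou vs Blum: Blum wins 8–7.
Zhou–Kaur: Zhou 11–4.
Zhou–Novak: Novak 12–3.
Zhou–Mbeki: Mbeki 9–6.
Zhou vs Chen: Chen, 12–3.
Blum–Kaur: Blum 10–5.
Blum–Novak: Novak 8–7.
Blum–Mbeki: Mbeki 12–3.
Blum–Chen: Chen 12–3.
Kaur–Novak: Novak 15–0.
Kaur–Mbeki: Mbeki 15–0.
Kaur–Chen: Chen 15–0.
Novak vs Mbeki: Mbeki, 12–3.
Novak vs Chen: Novak, 8–7.
Mbeki–Chen: Mbeki 10–5.
Only Mbeki has no losses; Mbeki is the Condorcet winner.

Mbeki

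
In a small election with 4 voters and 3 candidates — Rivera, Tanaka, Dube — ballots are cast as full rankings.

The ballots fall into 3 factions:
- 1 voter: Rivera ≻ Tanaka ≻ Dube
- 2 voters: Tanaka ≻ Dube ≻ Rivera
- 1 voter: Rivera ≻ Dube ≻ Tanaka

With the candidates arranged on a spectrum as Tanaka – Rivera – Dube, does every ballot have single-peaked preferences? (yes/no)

no

Axis positions: Tanaka=1, Rivera=2, Dube=3.
Faction 1 (peak Rivera at position 2): ranking walks positions 2-1-3, expanding outward from the peak — single-peaked.
Faction 2: ranking walks positions 1-3-2; Dube is ranked above Rivera even though Rivera lies between Dube and the peak Tanaka on the axis — preferences dip and rise again. Not single-peaked.
Faction 3 (peak Rivera at position 2): ranking walks positions 2-3-1, expanding outward from the peak — single-peaked.
Faction 2 violates single-peakedness, so the profile is not single-peaked on this axis.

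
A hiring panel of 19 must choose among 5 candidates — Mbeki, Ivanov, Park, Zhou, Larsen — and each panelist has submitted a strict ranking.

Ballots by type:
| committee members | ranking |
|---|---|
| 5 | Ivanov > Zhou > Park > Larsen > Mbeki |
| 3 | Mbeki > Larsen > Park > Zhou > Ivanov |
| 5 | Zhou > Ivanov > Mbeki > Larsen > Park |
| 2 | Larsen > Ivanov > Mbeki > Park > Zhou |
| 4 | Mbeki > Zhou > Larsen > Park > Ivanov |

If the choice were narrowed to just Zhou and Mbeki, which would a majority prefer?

Zhou

Ballots ranking Zhou above Mbeki: 5 + 5 = 10.
Ballots ranking Mbeki above Zhou: 19 − 10 = 9.
Zhou wins the head-to-head 10–9.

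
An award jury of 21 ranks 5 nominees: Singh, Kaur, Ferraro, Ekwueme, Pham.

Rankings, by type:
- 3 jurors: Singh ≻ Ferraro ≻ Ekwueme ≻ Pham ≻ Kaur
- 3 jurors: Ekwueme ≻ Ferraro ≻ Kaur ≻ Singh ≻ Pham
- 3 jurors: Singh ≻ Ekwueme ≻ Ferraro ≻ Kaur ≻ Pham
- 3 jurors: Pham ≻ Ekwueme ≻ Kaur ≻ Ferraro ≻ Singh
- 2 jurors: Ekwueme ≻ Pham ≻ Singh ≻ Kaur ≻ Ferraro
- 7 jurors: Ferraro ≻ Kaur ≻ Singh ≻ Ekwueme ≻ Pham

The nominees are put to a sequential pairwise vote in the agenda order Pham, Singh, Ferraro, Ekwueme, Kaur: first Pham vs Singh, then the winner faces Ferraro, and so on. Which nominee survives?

Round 1: Pham vs Singh — 5–16, Singh advances.
Round 2: Singh vs Ferraro — 8–13, Ferraro advances.
Round 3: Ferraro vs Ekwueme — 10–11, Ekwueme advances.
Round 4: Ekwueme vs Kaur — 14–7, Ekwueme advances.
The agenda winner is Ekwueme.

Ekwueme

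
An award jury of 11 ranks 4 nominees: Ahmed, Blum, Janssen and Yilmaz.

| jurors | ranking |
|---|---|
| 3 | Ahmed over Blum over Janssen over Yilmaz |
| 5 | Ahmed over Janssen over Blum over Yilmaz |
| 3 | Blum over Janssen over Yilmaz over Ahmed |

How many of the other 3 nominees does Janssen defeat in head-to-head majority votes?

1

Janssen against each rival (11 jurors):
Janssen–Ahmed: Ahmed 8–3.
Janssen vs Blum: 5 to 6, Blum.
Janssen vs Yilmaz: Janssen is ranked higher on 3+5+3 = 11 ballots, Yilmaz on 0. Janssen wins 11–0.
Janssen beats Yilmaz; loses to Ahmed, Blum — 1 pairwise win.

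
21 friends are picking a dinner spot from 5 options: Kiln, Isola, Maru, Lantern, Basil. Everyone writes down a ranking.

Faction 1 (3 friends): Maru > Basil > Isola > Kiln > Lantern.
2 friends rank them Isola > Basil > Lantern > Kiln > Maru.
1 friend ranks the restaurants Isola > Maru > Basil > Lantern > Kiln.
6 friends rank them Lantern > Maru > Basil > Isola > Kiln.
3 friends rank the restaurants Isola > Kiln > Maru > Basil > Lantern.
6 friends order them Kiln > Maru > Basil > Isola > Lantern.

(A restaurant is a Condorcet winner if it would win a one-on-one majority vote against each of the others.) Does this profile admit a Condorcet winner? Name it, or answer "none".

Pairwise majorities:
Kiln vs Isola: 6 for Kiln, 15 for Isola — Isola by 15–6.
Kiln vs Maru: 11 to 10, Kiln.
Kiln vs Lantern: 12 to 9, Kiln.
Kiln vs Basil: 3+6 = 9 for Kiln, 12 for Basil — Basil by 12–9.
Isola vs Maru: Isola is ranked higher on 2+1+3 = 6 ballots, Maru on 15. Maru wins 15–6.
Isola vs Lantern: Isola preferred on 3+2+1+3+6 = 15 ballots; Isola wins 15–6.
Isola vs Basil: Isola is ranked higher on 2+1+3 = 6 ballots, Basil on 15. Basil wins 15–6.
Maru vs Lantern: Maru preferred on 3+1+3+6 = 13 ballots; Maru wins 13–8.
Maru vs Basil: Maru is ranked higher on 3+1+6+3+6 = 19 ballots, Basil on 2. Maru wins 19–2.
Lantern vs Basil: Lantern is ranked higher on 6 ballots, Basil on 15. Basil wins 15–6.
Every restaurant loses at least once (Kiln loses to Isola; Isola loses to Maru; Maru loses to Kiln; Lantern loses to Kiln; Basil loses to Maru). The majority relation contains the cycle Kiln → Maru → Isola → Kiln, so there is no Condorcet winner.

none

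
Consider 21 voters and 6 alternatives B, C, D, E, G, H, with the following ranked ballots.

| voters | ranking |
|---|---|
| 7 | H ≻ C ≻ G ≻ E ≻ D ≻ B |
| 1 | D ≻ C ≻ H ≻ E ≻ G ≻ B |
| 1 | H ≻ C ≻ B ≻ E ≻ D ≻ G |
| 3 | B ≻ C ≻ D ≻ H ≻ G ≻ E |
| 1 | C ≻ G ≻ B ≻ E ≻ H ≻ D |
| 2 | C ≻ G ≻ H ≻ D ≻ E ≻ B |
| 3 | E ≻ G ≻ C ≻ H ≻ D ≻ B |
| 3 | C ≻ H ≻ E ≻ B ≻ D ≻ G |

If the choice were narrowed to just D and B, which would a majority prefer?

D

Ballots ranking D above B: 7 + 1 + 2 + 3 = 13.
Ballots ranking B above D: 21 − 13 = 8.
D wins the head-to-head 13–8.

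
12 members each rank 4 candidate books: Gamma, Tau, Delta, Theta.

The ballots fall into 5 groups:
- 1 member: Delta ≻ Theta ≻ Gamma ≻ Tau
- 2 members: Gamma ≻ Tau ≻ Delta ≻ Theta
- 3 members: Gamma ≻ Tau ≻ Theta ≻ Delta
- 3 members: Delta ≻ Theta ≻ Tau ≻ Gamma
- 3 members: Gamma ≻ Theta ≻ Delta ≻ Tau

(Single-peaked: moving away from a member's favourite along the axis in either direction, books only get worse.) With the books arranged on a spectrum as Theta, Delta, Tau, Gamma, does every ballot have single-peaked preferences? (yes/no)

no

Axis positions: Theta=1, Delta=2, Tau=3, Gamma=4.
Group 1: ranking walks positions 2-1-4-3; Gamma is ranked above Tau even though Tau lies between Gamma and the peak Delta on the axis — preferences dip and rise again. Not single-peaked.
Group 2 (peak Gamma at position 4): ranking walks positions 4-3-2-1, expanding outward from the peak — single-peaked.
Group 3: ranking walks positions 4-3-1-2; Theta is ranked above Delta even though Delta lies between Theta and the peak Gamma on the axis — preferences dip and rise again. Not single-peaked.
Group 4 (peak Delta at position 2): ranking walks positions 2-1-3-4, expanding outward from the peak — single-peaked.
Group 5: ranking walks positions 4-1-2-3; Theta is ranked above Tau even though Tau lies between Theta and the peak Gamma on the axis — preferences dip and rise again. Not single-peaked.
Group 1 violates single-peakedness, so the profile is not single-peaked on this axis.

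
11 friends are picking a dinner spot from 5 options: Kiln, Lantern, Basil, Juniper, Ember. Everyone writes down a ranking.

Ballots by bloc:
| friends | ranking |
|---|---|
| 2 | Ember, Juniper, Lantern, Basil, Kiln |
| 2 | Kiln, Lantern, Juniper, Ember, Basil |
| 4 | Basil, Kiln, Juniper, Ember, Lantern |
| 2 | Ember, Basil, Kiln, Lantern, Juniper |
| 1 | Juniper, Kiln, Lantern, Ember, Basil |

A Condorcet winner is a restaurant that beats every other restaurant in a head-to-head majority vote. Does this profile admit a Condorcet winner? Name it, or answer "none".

Check each pair by majority over 11 ballots:
Kiln–Lantern: Kiln 9–2.
Kiln–Basil: Basil 8–3.
Kiln vs Juniper: Kiln wins 8–3.
Kiln vs Ember: Kiln, 7–4.
Lantern vs Basil: Basil, 6–5.
Lantern vs Juniper: Juniper wins 7–4.
Lantern vs Ember: Ember wins 8–3.
Basil vs Juniper: Basil, 6–5.
Basil–Ember: Ember 7–4.
Juniper vs Ember: Juniper wins 7–4.
Every restaurant loses at least once (Kiln loses to Basil; Lantern loses to Kiln; Basil loses to Ember; Juniper loses to Kiln; Ember loses to Kiln). The majority relation contains the cycle Kiln > Ember > Basil > Kiln, so there is no Condorcet winner.

none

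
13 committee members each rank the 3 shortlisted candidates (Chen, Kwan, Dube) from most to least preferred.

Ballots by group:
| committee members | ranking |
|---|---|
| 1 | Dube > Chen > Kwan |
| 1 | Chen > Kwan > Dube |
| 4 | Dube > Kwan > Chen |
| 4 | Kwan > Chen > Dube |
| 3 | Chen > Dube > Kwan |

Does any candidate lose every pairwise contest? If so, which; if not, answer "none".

Head-to-head results (13 committee members):
Chen vs Kwan: 5 to 8, Kwan.
Chen vs Dube: 1+4+3 = 8 for Chen, 5 for Dube — Chen by 8–5.
Kwan vs Dube: Dube wins 8–5.
Every candidate wins at least one matchup (Chen beats Dube; Kwan beats Chen; Dube beats Kwan), so there is no Condorcet loser.

none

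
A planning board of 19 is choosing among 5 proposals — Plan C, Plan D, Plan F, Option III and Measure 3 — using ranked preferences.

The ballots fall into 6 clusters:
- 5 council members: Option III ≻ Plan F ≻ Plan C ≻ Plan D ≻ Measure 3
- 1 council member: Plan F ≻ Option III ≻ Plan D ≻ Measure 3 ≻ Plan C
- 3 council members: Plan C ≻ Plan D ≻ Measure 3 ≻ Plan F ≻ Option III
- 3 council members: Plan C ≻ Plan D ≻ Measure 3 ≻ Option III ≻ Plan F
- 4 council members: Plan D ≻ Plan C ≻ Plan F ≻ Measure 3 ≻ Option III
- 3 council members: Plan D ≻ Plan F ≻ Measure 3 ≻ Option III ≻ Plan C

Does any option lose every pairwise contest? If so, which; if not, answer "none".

Option III

Pairwise majorities:
Plan C vs Plan D: Plan C wins 11–8.
Plan C vs Plan F: 3+3+4 = 10 for Plan C, 9 for Plan F — Plan C by 10–9.
Plan C vs Option III: Plan C is ranked higher on 3+3+4 = 10 ballots, Option III on 9. Plan C wins 10–9.
Plan C vs Measure 3: Plan C, 15–4.
Plan D vs Plan F: Plan D is ranked higher on 3+3+4+3 = 13 ballots, Plan F on 6. Plan D wins 13–6.
Plan D vs Option III: Plan D preferred on 3+3+4+3 = 13 ballots; Plan D wins 13–6.
Plan D vs Measure 3: Plan D is ranked higher on 5+1+3+3+4+3 = 19 ballots, Measure 3 on 0. Plan D wins 19–0.
Plan F vs Option III: Plan F, 11–8.
Plan F vs Measure 3: 13 to 6, Plan F.
Option III vs Measure 3: Option III is ranked higher on 5+1 = 6 ballots, Measure 3 on 13. Measure 3 wins 13–6.
Option III is beaten in every head-to-head and is the Condorcet loser.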